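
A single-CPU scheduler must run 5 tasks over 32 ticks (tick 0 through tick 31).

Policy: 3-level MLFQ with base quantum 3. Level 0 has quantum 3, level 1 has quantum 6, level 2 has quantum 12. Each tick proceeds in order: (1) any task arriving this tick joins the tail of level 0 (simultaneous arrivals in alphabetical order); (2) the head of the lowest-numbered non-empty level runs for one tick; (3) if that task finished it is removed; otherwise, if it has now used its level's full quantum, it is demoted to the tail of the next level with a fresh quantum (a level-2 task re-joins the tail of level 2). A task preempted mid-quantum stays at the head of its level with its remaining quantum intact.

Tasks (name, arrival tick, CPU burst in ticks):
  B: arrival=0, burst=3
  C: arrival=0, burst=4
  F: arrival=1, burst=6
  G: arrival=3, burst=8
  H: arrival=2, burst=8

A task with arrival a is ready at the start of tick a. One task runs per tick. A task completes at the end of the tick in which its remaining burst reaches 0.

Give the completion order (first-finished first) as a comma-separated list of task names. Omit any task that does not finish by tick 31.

t=0: L0/L1/L2 = BC/-/- → run B
t=1: L0/L1/L2 = BCF/-/- → run B
t=2: L0/L1/L2 = BCFH/-/- → run B
t=3: L0/L1/L2 = CFHG/-/- → run C
t=4: L0/L1/L2 = CFHG/-/- → run C
t=5: L0/L1/L2 = CFHG/-/- → run C
t=6: L0/L1/L2 = FHG/C/- → run F
t=7: L0/L1/L2 = FHG/C/- → run F
t=8: L0/L1/L2 = FHG/C/- → run F
t=9: L0/L1/L2 = HG/CF/- → run H
t=10: L0/L1/L2 = HG/CF/- → run H
t=11: L0/L1/L2 = HG/CF/- → run H
t=12: L0/L1/L2 = G/CFH/- → run G
t=13: L0/L1/L2 = G/CFH/- → run G
t=14: L0/L1/L2 = G/CFH/- → run G
t=15: L0/L1/L2 = -/CFHG/- → run C
t=16: L0/L1/L2 = -/FHG/- → run F
t=17: L0/L1/L2 = -/FHG/- → run F
t=18: L0/L1/L2 = -/FHG/- → run F
t=19: L0/L1/L2 = -/HG/- → run H
t=20: L0/L1/L2 = -/HG/- → run H
t=21: L0/L1/L2 = -/HG/- → run H
t=22: L0/L1/L2 = -/HG/- → run H
t=23: L0/L1/L2 = -/HG/- → run H
t=24: L0/L1/L2 = -/G/- → run G
t=25: L0/L1/L2 = -/G/- → run G
t=26: L0/L1/L2 = -/G/- → run G
t=27: L0/L1/L2 = -/G/- → run G
t=28: L0/L1/L2 = -/G/- → run G
t=29: (idle)
t=30: (idle)
t=31: (idle)

completion order = B, C, F, H, G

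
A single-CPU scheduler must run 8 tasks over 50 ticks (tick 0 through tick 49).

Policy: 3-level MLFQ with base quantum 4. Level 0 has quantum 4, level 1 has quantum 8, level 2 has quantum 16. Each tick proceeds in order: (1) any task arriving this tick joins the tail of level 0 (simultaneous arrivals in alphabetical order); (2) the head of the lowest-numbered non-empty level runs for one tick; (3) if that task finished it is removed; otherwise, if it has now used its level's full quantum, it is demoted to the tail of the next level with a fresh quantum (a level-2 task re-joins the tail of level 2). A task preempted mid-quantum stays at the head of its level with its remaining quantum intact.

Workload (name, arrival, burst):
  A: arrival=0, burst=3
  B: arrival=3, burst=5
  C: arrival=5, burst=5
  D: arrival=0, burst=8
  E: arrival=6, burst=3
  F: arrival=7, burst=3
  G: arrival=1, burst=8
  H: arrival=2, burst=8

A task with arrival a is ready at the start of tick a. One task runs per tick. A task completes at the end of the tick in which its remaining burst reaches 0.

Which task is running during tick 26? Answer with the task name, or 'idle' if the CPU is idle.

t=0: L0/L1/L2 = AD/-/- → run A
t=1: L0/L1/L2 = ADG/-/- → run A
t=2: L0/L1/L2 = ADGH/-/- → run A
t=3: L0/L1/L2 = DGHB/-/- → run D
t=4: L0/L1/L2 = DGHB/-/- → run D
t=5: L0/L1/L2 = DGHBC/-/- → run D
t=6: L0/L1/L2 = DGHBCE/-/- → run D
t=7: L0/L1/L2 = GHBCEF/D/- → run G
t=8: L0/L1/L2 = GHBCEF/D/- → run G
t=9: L0/L1/L2 = GHBCEF/D/- → run G
t=10: L0/L1/L2 = GHBCEF/D/- → run G
t=11: L0/L1/L2 = HBCEF/DG/- → run H
t=12: L0/L1/L2 = HBCEF/DG/- → run H
t=13: L0/L1/L2 = HBCEF/DG/- → run H
t=14: L0/L1/L2 = HBCEF/DG/- → run H
t=15: L0/L1/L2 = BCEF/DGH/- → run B
t=16: L0/L1/L2 = BCEF/DGH/- → run B
t=17: L0/L1/L2 = BCEF/DGH/- → run B
t=18: L0/L1/L2 = BCEF/DGH/- → run B
t=19: L0/L1/L2 = CEF/DGHB/- → run C
t=20: L0/L1/L2 = CEF/DGHB/- → run C
t=21: L0/L1/L2 = CEF/DGHB/- → run C
t=22: L0/L1/L2 = CEF/DGHB/- → run C
t=23: L0/L1/L2 = EF/DGHBC/- → run E
t=24: L0/L1/L2 = EF/DGHBC/- → run E
t=25: L0/L1/L2 = EF/DGHBC/- → run E
t=26: L0/L1/L2 = F/DGHBC/- → run F
t=27: L0/L1/L2 = F/DGHBC/- → run F
t=28: L0/L1/L2 = F/DGHBC/- → run F
t=29: L0/L1/L2 = -/DGHBC/- → run D
t=30: L0/L1/L2 = -/DGHBC/- → run D
t=31: L0/L1/L2 = -/DGHBC/- → run D
t=32: L0/L1/L2 = -/DGHBC/- → run D
t=33: L0/L1/L2 = -/GHBC/- → run G
t=34: L0/L1/L2 = -/GHBC/- → run G
t=35: L0/L1/L2 = -/GHBC/- → run G
t=36: L0/L1/L2 = -/GHBC/- → run G
t=37: L0/L1/L2 = -/HBC/- → run H
t=38: L0/L1/L2 = -/HBC/- → run H
t=39: L0/L1/L2 = -/HBC/- → run H
t=40: L0/L1/L2 = -/HBC/- → run H
t=41: L0/L1/L2 = -/BC/- → run B
t=42: L0/L1/L2 = -/C/- → run C
t=43: (idle)
t=44: (idle)
t=45: (idle)
t=46: (idle)
t=47: (idle)
t=48: (idle)
t=49: (idle)

running at tick 26 = F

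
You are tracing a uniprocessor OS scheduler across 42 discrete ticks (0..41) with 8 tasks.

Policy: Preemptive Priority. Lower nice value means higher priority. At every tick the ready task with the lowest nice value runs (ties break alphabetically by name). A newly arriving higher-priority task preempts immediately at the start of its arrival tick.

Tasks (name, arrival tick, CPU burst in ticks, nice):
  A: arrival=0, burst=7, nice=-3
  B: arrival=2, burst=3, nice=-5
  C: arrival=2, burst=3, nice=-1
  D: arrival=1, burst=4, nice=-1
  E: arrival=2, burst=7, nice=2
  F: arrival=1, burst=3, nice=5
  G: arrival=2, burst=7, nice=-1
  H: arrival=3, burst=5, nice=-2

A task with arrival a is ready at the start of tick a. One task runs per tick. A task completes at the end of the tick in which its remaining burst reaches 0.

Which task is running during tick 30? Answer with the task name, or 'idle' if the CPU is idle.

running at tick 30 = E

t=0: ready={A} → run A
t=1: ready={A,D,F} → run A
t=2: ready={A,B,C,D,E,F,G} → run B
t=3: ready={A,B,C,D,E,F,G,H} → run B
t=4: ready={A,B,C,D,E,F,G,H} → run B
t=5: ready={A,C,D,E,F,G,H} → run A
t=6: ready={A,C,D,E,F,G,H} → run A
t=7: ready={A,C,D,E,F,G,H} → run A
t=8: ready={A,C,D,E,F,G,H} → run A
t=9: ready={A,C,D,E,F,G,H} → run A
t=10: ready={C,D,E,F,G,H} → run H
t=11: ready={C,D,E,F,G,H} → run H
t=12: ready={C,D,E,F,G,H} → run H
t=13: ready={C,D,E,F,G,H} → run H
t=14: ready={C,D,E,F,G,H} → run H
t=15: ready={C,D,E,F,G} → run C
t=16: ready={C,D,E,F,G} → run C
t=17: ready={C,D,E,F,G} → run C
t=18: ready={D,E,F,G} → run D
t=19: ready={D,E,F,G} → run D
t=20: ready={D,E,F,G} → run D
t=21: ready={D,E,F,G} → run D
t=22: ready={E,F,G} → run G
t=23: ready={E,F,G} → run G
t=24: ready={E,F,G} → run G
t=25: ready={E,F,G} → run G
t=26: ready={E,F,G} → run G
t=27: ready={E,F,G} → run G
t=28: ready={E,F,G} → run G
t=29: ready={E,F} → run E
t=30: ready={E,F} → run E
t=31: ready={E,F} → run E
t=32: ready={E,F} → run E
t=33: ready={E,F} → run E
t=34: ready={E,F} → run E
t=35: ready={E,F} → run E
t=36: ready={F} → run F
t=37: ready={F} → run F
t=38: ready={F} → run F
t=39: (idle)
t=40: (idle)
t=41: (idle)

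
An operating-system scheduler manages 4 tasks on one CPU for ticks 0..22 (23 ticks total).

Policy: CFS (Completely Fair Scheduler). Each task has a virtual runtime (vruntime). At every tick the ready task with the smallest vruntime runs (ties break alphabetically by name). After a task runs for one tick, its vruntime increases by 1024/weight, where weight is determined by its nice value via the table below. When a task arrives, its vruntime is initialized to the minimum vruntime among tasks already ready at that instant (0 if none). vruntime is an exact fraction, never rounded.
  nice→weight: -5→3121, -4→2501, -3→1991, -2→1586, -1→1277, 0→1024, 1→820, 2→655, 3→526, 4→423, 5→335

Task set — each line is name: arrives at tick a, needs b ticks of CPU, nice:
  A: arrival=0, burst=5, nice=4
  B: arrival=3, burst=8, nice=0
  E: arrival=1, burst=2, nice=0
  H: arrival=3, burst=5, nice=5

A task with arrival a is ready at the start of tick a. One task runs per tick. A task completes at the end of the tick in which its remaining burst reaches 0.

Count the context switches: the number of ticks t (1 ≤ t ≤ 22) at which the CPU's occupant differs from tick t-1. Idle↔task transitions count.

context switches = 15

t=0: vr[A=0] → run A
t=1: vr[A=1024/423 E=1024/423] → run A
t=2: vr[A=2048/423 E=1024/423] → run E
t=3: vr[A=2048/423 B=1447/423 E=1447/423 H=1447/423] → run B
t=4: vr[A=2048/423 B=1870/423 E=1447/423 H=1447/423] → run E
t=5: vr[A=2048/423 B=1870/423 H=1447/423] → run H
t=6: vr[A=2048/423 B=1870/423 H=917897/141705] → run B
t=7: vr[A=2048/423 B=2293/423 H=917897/141705] → run A
t=8: vr[A=1024/141 B=2293/423 H=917897/141705] → run B
t=9: vr[A=1024/141 B=2716/423 H=917897/141705] → run B
t=10: vr[A=1024/141 B=3139/423 H=917897/141705] → run H
t=11: vr[A=1024/141 B=3139/423 H=1351049/141705] → run A
t=12: vr[A=4096/423 B=3139/423 H=1351049/141705] → run B
t=13: vr[A=4096/423 B=3562/423 H=1351049/141705] → run B
t=14: vr[A=4096/423 B=3985/423 H=1351049/141705] → run B
t=15: vr[A=4096/423 B=4408/423 H=1351049/141705] → run H
t=16: vr[A=4096/423 B=4408/423 H=1784201/141705] → run A
t=17: vr[B=4408/423 H=1784201/141705] → run B
t=18: vr[H=1784201/141705] → run H
t=19: vr[H=2217353/141705] → run H
t=20: (idle)
t=21: (idle)
t=22: (idle)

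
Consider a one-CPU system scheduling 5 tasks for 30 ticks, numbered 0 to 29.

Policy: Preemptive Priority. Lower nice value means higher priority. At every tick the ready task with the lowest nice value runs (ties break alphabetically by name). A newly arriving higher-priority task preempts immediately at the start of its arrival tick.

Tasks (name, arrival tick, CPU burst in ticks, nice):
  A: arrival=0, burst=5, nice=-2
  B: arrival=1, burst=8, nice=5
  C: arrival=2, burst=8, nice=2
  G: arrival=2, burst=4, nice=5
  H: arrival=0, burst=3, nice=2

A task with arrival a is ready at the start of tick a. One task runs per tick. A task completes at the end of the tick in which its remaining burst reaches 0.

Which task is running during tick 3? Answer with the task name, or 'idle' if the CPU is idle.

running at tick 3 = A

t=0: ready={A,H} → run A
t=1: ready={A,B,H} → run A
t=2: ready={A,B,C,G,H} → run A
t=3: ready={A,B,C,G,H} → run A
t=4: ready={A,B,C,G,H} → run A
t=5: ready={B,C,G,H} → run C
t=6: ready={B,C,G,H} → run C
t=7: ready={B,C,G,H} → run C
t=8: ready={B,C,G,H} → run C
t=9: ready={B,C,G,H} → run C
t=10: ready={B,C,G,H} → run C
t=11: ready={B,C,G,H} → run C
t=12: ready={B,C,G,H} → run C
t=13: ready={B,G,H} → run H
t=14: ready={B,G,H} → run H
t=15: ready={B,G,H} → run H
t=16: ready={B,G} → run B
t=17: ready={B,G} → run B
t=18: ready={B,G} → run B
t=19: ready={B,G} → run B
t=20: ready={B,G} → run B
t=21: ready={B,G} → run B
t=22: ready={B,G} → run B
t=23: ready={B,G} → run B
t=24: ready={G} → run G
t=25: ready={G} → run G
t=26: ready={G} → run G
t=27: ready={G} → run G
t=28: (idle)
t=29: (idle)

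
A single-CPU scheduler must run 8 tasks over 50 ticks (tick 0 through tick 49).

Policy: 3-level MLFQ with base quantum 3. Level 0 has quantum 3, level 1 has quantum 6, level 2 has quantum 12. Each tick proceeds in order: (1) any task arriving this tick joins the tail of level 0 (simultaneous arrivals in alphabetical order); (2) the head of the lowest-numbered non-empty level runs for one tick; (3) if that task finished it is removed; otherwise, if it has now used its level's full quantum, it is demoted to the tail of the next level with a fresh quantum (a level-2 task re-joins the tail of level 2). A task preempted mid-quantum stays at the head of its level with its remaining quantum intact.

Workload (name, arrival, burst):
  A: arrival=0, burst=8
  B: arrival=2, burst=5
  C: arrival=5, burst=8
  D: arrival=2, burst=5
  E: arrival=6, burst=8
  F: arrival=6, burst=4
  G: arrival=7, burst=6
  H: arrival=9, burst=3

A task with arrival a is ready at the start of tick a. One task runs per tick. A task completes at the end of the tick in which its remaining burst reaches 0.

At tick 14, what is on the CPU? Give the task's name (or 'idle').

t=0: L0/L1/L2 = A/-/- → run A
t=1: L0/L1/L2 = A/-/- → run A
t=2: L0/L1/L2 = ABD/-/- → run A
t=3: L0/L1/L2 = BD/A/- → run B
t=4: L0/L1/L2 = BD/A/- → run B
t=5: L0/L1/L2 = BDC/A/- → run B
t=6: L0/L1/L2 = DCEF/AB/- → run D
t=7: L0/L1/L2 = DCEFG/AB/- → run D
t=8: L0/L1/L2 = DCEFG/AB/- → run D
t=9: L0/L1/L2 = CEFGH/ABD/- → run C
t=10: L0/L1/L2 = CEFGH/ABD/- → run C
t=11: L0/L1/L2 = CEFGH/ABD/- → run C
t=12: L0/L1/L2 = EFGH/ABDC/- → run E
t=13: L0/L1/L2 = EFGH/ABDC/- → run E
t=14: L0/L1/L2 = EFGH/ABDC/- → run E
t=15: L0/L1/L2 = FGH/ABDCE/- → run F
t=16: L0/L1/L2 = FGH/ABDCE/- → run F
t=17: L0/L1/L2 = FGH/ABDCE/- → run F
t=18: L0/L1/L2 = GH/ABDCEF/- → run G
t=19: L0/L1/L2 = GH/ABDCEF/- → run G
t=20: L0/L1/L2 = GH/ABDCEF/- → run G
t=21: L0/L1/L2 = H/ABDCEFG/- → run H
t=22: L0/L1/L2 = H/ABDCEFG/- → run H
t=23: L0/L1/L2 = H/ABDCEFG/- → run H
t=24: L0/L1/L2 = -/ABDCEFG/- → run A
t=25: L0/L1/L2 = -/ABDCEFG/- → run A
t=26: L0/L1/L2 = -/ABDCEFG/- → run A
t=27: L0/L1/L2 = -/ABDCEFG/- → run A
t=28: L0/L1/L2 = -/ABDCEFG/- → run A
t=29: L0/L1/L2 = -/BDCEFG/- → run B
t=30: L0/L1/L2 = -/BDCEFG/- → run B
t=31: L0/L1/L2 = -/DCEFG/- → run D
t=32: L0/L1/L2 = -/DCEFG/- → run D
t=33: L0/L1/L2 = -/CEFG/- → run C
t=34: L0/L1/L2 = -/CEFG/- → run C
t=35: L0/L1/L2 = -/CEFG/- → run C
t=36: L0/L1/L2 = -/CEFG/- → run C
t=37: L0/L1/L2 = -/CEFG/- → run C
t=38: L0/L1/L2 = -/EFG/- → run E
t=39: L0/L1/L2 = -/EFG/- → run E
t=40: L0/L1/L2 = -/EFG/- → run E
t=41: L0/L1/L2 = -/EFG/- → run E
t=42: L0/L1/L2 = -/EFG/- → run E
t=43: L0/L1/L2 = -/FG/- → run F
t=44: L0/L1/L2 = -/G/- → run G
t=45: L0/L1/L2 = -/G/- → run G
t=46: L0/L1/L2 = -/G/- → run G
t=47: (idle)
t=48: (idle)
t=49: (idle)

running at tick 14 = E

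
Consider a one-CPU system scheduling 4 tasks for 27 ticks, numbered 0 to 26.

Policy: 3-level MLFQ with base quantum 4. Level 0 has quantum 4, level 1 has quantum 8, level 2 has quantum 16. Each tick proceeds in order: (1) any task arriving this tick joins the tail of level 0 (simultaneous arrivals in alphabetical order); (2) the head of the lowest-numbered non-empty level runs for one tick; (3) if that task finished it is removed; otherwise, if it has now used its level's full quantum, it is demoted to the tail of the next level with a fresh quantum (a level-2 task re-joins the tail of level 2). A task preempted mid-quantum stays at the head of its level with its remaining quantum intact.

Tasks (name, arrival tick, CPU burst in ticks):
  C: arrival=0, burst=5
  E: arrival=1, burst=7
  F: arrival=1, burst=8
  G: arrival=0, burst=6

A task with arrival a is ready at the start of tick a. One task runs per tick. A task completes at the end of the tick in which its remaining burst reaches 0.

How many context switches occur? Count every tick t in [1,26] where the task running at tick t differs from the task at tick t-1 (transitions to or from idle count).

context switches = 8

t=0: L0/L1/L2 = CG/-/- → run C
t=1: L0/L1/L2 = CGEF/-/- → run C
t=2: L0/L1/L2 = CGEF/-/- → run C
t=3: L0/L1/L2 = CGEF/-/- → run C
t=4: L0/L1/L2 = GEF/C/- → run G
t=5: L0/L1/L2 = GEF/C/- → run G
t=6: L0/L1/L2 = GEF/C/- → run G
t=7: L0/L1/L2 = GEF/C/- → run G
t=8: L0/L1/L2 = EF/CG/- → run E
t=9: L0/L1/L2 = EF/CG/- → run E
t=10: L0/L1/L2 = EF/CG/- → run E
t=11: L0/L1/L2 = EF/CG/- → run E
t=12: L0/L1/L2 = F/CGE/- → run F
t=13: L0/L1/L2 = F/CGE/- → run F
t=14: L0/L1/L2 = F/CGE/- → run F
t=15: L0/L1/L2 = F/CGE/- → run F
t=16: L0/L1/L2 = -/CGEF/- → run C
t=17: L0/L1/L2 = -/GEF/- → run G
t=18: L0/L1/L2 = -/GEF/- → run G
t=19: L0/L1/L2 = -/EF/- → run E
t=20: L0/L1/L2 = -/EF/- → run E
t=21: L0/L1/L2 = -/EF/- → run E
t=22: L0/L1/L2 = -/F/- → run F
t=23: L0/L1/L2 = -/F/- → run F
t=24: L0/L1/L2 = -/F/- → run F
t=25: L0/L1/L2 = -/F/- → run F
t=26: (idle)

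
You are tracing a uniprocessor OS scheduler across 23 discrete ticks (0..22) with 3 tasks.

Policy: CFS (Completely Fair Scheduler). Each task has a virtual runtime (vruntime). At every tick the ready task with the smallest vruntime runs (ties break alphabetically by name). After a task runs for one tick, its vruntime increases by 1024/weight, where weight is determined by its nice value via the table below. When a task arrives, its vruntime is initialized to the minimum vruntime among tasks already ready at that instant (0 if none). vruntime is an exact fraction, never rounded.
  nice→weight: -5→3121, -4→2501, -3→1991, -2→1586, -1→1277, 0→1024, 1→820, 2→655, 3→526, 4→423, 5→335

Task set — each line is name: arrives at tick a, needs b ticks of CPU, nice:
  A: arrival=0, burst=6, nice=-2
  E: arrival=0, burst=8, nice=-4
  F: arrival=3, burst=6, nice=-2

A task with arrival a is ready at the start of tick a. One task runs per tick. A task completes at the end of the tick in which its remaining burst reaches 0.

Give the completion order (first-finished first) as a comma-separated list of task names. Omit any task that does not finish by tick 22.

t=0: vr[A=0 E=0] → run A
t=1: vr[A=512/793 E=0] → run E
t=2: vr[A=512/793 E=1024/2501] → run E
t=3: vr[A=512/793 E=2048/2501 F=512/793] → run A
t=4: vr[A=1024/793 E=2048/2501 F=512/793] → run F
t=5: vr[A=1024/793 E=2048/2501 F=1024/793] → run E
t=6: vr[A=1024/793 E=3072/2501 F=1024/793] → run E
t=7: vr[A=1024/793 E=4096/2501 F=1024/793] → run A
t=8: vr[A=1536/793 E=4096/2501 F=1024/793] → run F
t=9: vr[A=1536/793 E=4096/2501 F=1536/793] → run E
t=10: vr[A=1536/793 E=5120/2501 F=1536/793] → run A
t=11: vr[A=2048/793 E=5120/2501 F=1536/793] → run F
t=12: vr[A=2048/793 E=5120/2501 F=2048/793] → run E
t=13: vr[A=2048/793 E=6144/2501 F=2048/793] → run E
t=14: vr[A=2048/793 E=7168/2501 F=2048/793] → run A
t=15: vr[A=2560/793 E=7168/2501 F=2048/793] → run F
t=16: vr[A=2560/793 E=7168/2501 F=2560/793] → run E
t=17: vr[A=2560/793 F=2560/793] → run A
t=18: vr[F=2560/793] → run F
t=19: vr[F=3072/793] → run F
t=20: (idle)
t=21: (idle)
t=22: (idle)

completion order = E, A, F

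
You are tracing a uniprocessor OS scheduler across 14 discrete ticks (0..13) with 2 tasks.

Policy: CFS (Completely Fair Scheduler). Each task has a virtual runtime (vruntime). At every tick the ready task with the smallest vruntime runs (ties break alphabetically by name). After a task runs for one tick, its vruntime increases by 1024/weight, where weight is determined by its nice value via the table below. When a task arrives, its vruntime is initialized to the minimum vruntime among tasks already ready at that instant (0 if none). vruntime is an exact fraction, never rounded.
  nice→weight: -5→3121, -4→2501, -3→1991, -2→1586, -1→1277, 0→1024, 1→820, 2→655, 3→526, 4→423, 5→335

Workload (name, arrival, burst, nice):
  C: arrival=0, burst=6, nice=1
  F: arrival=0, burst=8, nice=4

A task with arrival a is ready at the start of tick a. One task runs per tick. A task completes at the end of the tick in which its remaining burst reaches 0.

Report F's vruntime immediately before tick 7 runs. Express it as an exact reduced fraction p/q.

t=0: vr[C=0 F=0] → run C
t=1: vr[C=256/205 F=0] → run F
t=2: vr[C=256/205 F=1024/423] → run C
t=3: vr[C=512/205 F=1024/423] → run F
t=4: vr[C=512/205 F=2048/423] → run C
t=5: vr[C=768/205 F=2048/423] → run C
t=6: vr[C=1024/205 F=2048/423] → run F
t=7: vr[C=1024/205 F=1024/141] → run C
t=8: vr[C=256/41 F=1024/141] → run C
t=9: vr[F=1024/141] → run F
t=10: vr[F=4096/423] → run F
t=11: vr[F=5120/423] → run F
t=12: vr[F=2048/141] → run F
t=13: vr[F=7168/423] → run F

vruntime(F, start of tick 7) = 1024/141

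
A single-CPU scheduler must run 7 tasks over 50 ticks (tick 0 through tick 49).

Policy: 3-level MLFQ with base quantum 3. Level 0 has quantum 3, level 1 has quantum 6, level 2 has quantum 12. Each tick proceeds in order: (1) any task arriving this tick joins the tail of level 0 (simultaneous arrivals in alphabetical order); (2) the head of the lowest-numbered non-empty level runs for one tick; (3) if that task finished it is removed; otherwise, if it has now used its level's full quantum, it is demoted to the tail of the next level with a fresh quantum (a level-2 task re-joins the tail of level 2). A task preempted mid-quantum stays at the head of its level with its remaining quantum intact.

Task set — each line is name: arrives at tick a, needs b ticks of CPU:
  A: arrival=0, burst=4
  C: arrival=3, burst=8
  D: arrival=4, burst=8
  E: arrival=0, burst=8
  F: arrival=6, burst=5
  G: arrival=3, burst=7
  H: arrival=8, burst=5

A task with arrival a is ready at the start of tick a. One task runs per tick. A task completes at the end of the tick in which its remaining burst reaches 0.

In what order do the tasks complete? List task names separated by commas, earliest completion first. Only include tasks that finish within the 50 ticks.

completion order = A, E, C, G, D, F, H

t=0: L0/L1/L2 = AE/-/- → run A
t=1: L0/L1/L2 = AE/-/- → run A
t=2: L0/L1/L2 = AE/-/- → run A
t=3: L0/L1/L2 = ECG/A/- → run E
t=4: L0/L1/L2 = ECGD/A/- → run E
t=5: L0/L1/L2 = ECGD/A/- → run E
t=6: L0/L1/L2 = CGDF/AE/- → run C
t=7: L0/L1/L2 = CGDF/AE/- → run C
t=8: L0/L1/L2 = CGDFH/AE/- → run C
t=9: L0/L1/L2 = GDFH/AEC/- → run G
t=10: L0/L1/L2 = GDFH/AEC/- → run G
t=11: L0/L1/L2 = GDFH/AEC/- → run G
t=12: L0/L1/L2 = DFH/AECG/- → run D
t=13: L0/L1/L2 = DFH/AECG/- → run D
t=14: L0/L1/L2 = DFH/AECG/- → run D
t=15: L0/L1/L2 = FH/AECGD/- → run F
t=16: L0/L1/L2 = FH/AECGD/- → run F
t=17: L0/L1/L2 = FH/AECGD/- → run F
t=18: L0/L1/L2 = H/AECGDF/- → run H
t=19: L0/L1/L2 = H/AECGDF/- → run H
t=20: L0/L1/L2 = H/AECGDF/- → run H
t=21: L0/L1/L2 = -/AECGDFH/- → run A
t=22: L0/L1/L2 = -/ECGDFH/- → run E
t=23: L0/L1/L2 = -/ECGDFH/- → run E
t=24: L0/L1/L2 = -/ECGDFH/- → run E
t=25: L0/L1/L2 = -/ECGDFH/- → run E
t=26: L0/L1/L2 = -/ECGDFH/- → run E
t=27: L0/L1/L2 = -/CGDFH/- → run C
t=28: L0/L1/L2 = -/CGDFH/- → run C
t=29: L0/L1/L2 = -/CGDFH/- → run C
t=30: L0/L1/L2 = -/CGDFH/- → run C
t=31: L0/L1/L2 = -/CGDFH/- → run C
t=32: L0/L1/L2 = -/GDFH/- → run G
t=33: L0/L1/L2 = -/GDFH/- → run G
t=34: L0/L1/L2 = -/GDFH/- → run G
t=35: L0/L1/L2 = -/GDFH/- → run G
t=36: L0/L1/L2 = -/DFH/- → run D
t=37: L0/L1/L2 = -/DFH/- → run D
t=38: L0/L1/L2 = -/DFH/- → run D
t=39: L0/L1/L2 = -/DFH/- → run D
t=40: L0/L1/L2 = -/DFH/- → run D
t=41: L0/L1/L2 = -/FH/- → run F
t=42: L0/L1/L2 = -/FH/- → run F
t=43: L0/L1/L2 = -/H/- → run H
t=44: L0/L1/L2 = -/H/- → run H
t=45: (idle)
t=46: (idle)
t=47: (idle)
t=48: (idle)
t=49: (idle)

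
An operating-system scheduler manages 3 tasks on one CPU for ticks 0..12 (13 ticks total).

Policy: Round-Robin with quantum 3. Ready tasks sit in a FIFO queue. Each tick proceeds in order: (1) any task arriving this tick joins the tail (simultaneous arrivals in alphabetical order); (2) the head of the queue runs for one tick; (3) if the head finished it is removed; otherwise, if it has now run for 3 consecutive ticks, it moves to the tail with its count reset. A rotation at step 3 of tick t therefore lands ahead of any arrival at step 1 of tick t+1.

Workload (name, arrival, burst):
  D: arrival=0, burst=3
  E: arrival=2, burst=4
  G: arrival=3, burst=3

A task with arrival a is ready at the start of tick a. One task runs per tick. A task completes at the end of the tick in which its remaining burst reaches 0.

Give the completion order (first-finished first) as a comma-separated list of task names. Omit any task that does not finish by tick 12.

t=0: queue=[D] q_used=0 → run D
t=1: queue=[D] q_used=1 → run D
t=2: queue=[D,E] q_used=2 → run D
t=3: queue=[E,G] q_used=0 → run E
t=4: queue=[E,G] q_used=1 → run E
t=5: queue=[E,G] q_used=2 → run E
t=6: queue=[G,E] q_used=0 → run G
t=7: queue=[G,E] q_used=1 → run G
t=8: queue=[G,E] q_used=2 → run G
t=9: queue=[E] q_used=0 → run E
t=10: (idle)
t=11: (idle)
t=12: (idle)

completion order = D, G, E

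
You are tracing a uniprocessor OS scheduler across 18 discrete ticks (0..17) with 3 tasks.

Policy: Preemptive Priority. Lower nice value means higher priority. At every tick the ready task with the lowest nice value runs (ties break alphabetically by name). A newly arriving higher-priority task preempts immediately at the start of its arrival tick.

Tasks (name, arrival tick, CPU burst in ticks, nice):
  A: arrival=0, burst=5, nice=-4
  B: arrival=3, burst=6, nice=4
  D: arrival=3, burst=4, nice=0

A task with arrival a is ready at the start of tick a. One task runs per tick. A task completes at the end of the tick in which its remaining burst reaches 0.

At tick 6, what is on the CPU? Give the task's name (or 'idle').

t=0: ready={A} → run A
t=1: ready={A} → run A
t=2: ready={A} → run A
t=3: ready={A,B,D} → run A
t=4: ready={A,B,D} → run A
t=5: ready={B,D} → run D
t=6: ready={B,D} → run D
t=7: ready={B,D} → run D
t=8: ready={B,D} → run D
t=9: ready={B} → run B
t=10: ready={B} → run B
t=11: ready={B} → run B
t=12: ready={B} → run B
t=13: ready={B} → run B
t=14: ready={B} → run B
t=15: (idle)
t=16: (idle)
t=17: (idle)

running at tick 6 = D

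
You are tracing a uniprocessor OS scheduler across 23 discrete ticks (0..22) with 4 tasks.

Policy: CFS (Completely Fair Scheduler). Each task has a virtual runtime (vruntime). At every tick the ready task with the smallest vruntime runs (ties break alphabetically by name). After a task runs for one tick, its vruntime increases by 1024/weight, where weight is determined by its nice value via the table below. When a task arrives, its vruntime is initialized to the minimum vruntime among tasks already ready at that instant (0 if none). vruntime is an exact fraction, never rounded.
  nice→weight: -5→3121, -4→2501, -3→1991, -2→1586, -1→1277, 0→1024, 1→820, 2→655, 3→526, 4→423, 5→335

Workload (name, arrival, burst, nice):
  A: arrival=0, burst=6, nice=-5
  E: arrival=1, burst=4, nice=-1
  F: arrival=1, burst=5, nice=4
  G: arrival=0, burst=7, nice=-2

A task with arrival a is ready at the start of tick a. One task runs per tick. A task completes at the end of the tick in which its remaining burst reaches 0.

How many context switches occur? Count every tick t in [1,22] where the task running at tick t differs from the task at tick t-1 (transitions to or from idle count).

t=0: vr[A=0 G=0] → run A
t=1: vr[A=1024/3121 E=0 F=0 G=0] → run E
t=2: vr[A=1024/3121 E=1024/1277 F=0 G=0] → run F
t=3: vr[A=1024/3121 E=1024/1277 F=1024/423 G=0] → run G
t=4: vr[A=1024/3121 E=1024/1277 F=1024/423 G=512/793] → run A
t=5: vr[A=2048/3121 E=1024/1277 F=1024/423 G=512/793] → run G
t=6: vr[A=2048/3121 E=1024/1277 F=1024/423 G=1024/793] → run A
t=7: vr[A=3072/3121 E=1024/1277 F=1024/423 G=1024/793] → run E
t=8: vr[A=3072/3121 E=2048/1277 F=1024/423 G=1024/793] → run A
t=9: vr[A=4096/3121 E=2048/1277 F=1024/423 G=1024/793] → run G
t=10: vr[A=4096/3121 E=2048/1277 F=1024/423 G=1536/793] → run A
t=11: vr[A=5120/3121 E=2048/1277 F=1024/423 G=1536/793] → run E
t=12: vr[A=5120/3121 E=3072/1277 F=1024/423 G=1536/793] → run A
t=13: vr[E=3072/1277 F=1024/423 G=1536/793] → run G
t=14: vr[E=3072/1277 F=1024/423 G=2048/793] → run E
t=15: vr[F=1024/423 G=2048/793] → run F
t=16: vr[F=2048/423 G=2048/793] → run G
t=17: vr[F=2048/423 G=2560/793] → run G
t=18: vr[F=2048/423 G=3072/793] → run G
t=19: vr[F=2048/423] → run F
t=20: vr[F=1024/141] → run F
t=21: vr[F=4096/423] → run F
t=22: (idle)

context switches = 18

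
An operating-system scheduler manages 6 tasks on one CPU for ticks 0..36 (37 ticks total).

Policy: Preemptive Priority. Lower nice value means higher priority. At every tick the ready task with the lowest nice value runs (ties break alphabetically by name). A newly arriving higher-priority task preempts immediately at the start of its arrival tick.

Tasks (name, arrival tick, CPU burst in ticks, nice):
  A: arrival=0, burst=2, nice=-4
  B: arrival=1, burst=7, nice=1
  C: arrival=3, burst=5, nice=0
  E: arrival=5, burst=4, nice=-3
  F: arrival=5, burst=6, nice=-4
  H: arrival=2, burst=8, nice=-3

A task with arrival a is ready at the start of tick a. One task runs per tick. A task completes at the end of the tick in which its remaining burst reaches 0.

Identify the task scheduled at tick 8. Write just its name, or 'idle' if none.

running at tick 8 = F

t=0: ready={A} → run A
t=1: ready={A,B} → run A
t=2: ready={B,H} → run H
t=3: ready={B,C,H} → run H
t=4: ready={B,C,H} → run H
t=5: ready={B,C,E,F,H} → run F
t=6: ready={B,C,E,F,H} → run F
t=7: ready={B,C,E,F,H} → run F
t=8: ready={B,C,E,F,H} → run F
t=9: ready={B,C,E,F,H} → run F
t=10: ready={B,C,E,F,H} → run F
t=11: ready={B,C,E,H} → run E
t=12: ready={B,C,E,H} → run E
t=13: ready={B,C,E,H} → run E
t=14: ready={B,C,E,H} → run E
t=15: ready={B,C,H} → run H
t=16: ready={B,C,H} → run H
t=17: ready={B,C,H} → run H
t=18: ready={B,C,H} → run H
t=19: ready={B,C,H} → run H
t=20: ready={B,C} → run C
t=21: ready={B,C} → run C
t=22: ready={B,C} → run C
t=23: ready={B,C} → run C
t=24: ready={B,C} → run C
t=25: ready={B} → run B
t=26: ready={B} → run B
t=27: ready={B} → run B
t=28: ready={B} → run B
t=29: ready={B} → run B
t=30: ready={B} → run B
t=31: ready={B} → run B
t=32: (idle)
t=33: (idle)
t=34: (idle)
t=35: (idle)
t=36: (idle)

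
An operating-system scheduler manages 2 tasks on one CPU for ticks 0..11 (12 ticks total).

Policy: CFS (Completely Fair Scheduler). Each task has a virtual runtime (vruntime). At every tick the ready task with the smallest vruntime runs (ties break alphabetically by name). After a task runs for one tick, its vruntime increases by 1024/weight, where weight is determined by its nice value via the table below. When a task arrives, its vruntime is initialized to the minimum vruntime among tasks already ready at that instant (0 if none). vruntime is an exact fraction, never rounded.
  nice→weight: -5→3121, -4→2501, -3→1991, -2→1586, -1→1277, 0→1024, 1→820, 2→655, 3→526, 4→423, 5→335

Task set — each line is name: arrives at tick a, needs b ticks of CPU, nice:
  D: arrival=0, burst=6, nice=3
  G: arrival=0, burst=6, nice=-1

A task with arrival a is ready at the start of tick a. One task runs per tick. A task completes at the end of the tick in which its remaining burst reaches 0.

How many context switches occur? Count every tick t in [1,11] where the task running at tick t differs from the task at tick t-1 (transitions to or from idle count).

t=0: vr[D=0 G=0] → run D
t=1: vr[D=512/263 G=0] → run G
t=2: vr[D=512/263 G=1024/1277] → run G
t=3: vr[D=512/263 G=2048/1277] → run G
t=4: vr[D=512/263 G=3072/1277] → run D
t=5: vr[D=1024/263 G=3072/1277] → run G
t=6: vr[D=1024/263 G=4096/1277] → run G
t=7: vr[D=1024/263 G=5120/1277] → run D
t=8: vr[D=1536/263 G=5120/1277] → run G
t=9: vr[D=1536/263] → run D
t=10: vr[D=2048/263] → run D
t=11: vr[D=2560/263] → run D

context switches = 6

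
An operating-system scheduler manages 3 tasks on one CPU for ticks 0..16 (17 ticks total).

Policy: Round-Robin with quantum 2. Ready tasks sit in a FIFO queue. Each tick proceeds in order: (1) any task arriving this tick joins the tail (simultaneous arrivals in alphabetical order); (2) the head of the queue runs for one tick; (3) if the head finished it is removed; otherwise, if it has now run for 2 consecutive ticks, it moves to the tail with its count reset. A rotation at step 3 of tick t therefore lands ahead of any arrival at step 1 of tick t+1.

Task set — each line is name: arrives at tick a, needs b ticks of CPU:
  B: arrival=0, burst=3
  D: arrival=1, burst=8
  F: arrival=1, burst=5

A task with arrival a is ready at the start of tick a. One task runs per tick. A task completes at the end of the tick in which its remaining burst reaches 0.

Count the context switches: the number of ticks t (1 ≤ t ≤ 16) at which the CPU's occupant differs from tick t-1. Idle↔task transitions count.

context switches = 9

t=0: queue=[B] q_used=0 → run B
t=1: queue=[B,D,F] q_used=1 → run B
t=2: queue=[D,F,B] q_used=0 → run D
t=3: queue=[D,F,B] q_used=1 → run D
t=4: queue=[F,B,D] q_used=0 → run F
t=5: queue=[F,B,D] q_used=1 → run F
t=6: queue=[B,D,F] q_used=0 → run B
t=7: queue=[D,F] q_used=0 → run D
t=8: queue=[D,F] q_used=1 → run D
t=9: queue=[F,D] q_used=0 → run F
t=10: queue=[F,D] q_used=1 → run F
t=11: queue=[D,F] q_used=0 → run D
t=12: queue=[D,F] q_used=1 → run D
t=13: queue=[F,D] q_used=0 → run F
t=14: queue=[D] q_used=0 → run D
t=15: queue=[D] q_used=1 → run D
t=16: (idle)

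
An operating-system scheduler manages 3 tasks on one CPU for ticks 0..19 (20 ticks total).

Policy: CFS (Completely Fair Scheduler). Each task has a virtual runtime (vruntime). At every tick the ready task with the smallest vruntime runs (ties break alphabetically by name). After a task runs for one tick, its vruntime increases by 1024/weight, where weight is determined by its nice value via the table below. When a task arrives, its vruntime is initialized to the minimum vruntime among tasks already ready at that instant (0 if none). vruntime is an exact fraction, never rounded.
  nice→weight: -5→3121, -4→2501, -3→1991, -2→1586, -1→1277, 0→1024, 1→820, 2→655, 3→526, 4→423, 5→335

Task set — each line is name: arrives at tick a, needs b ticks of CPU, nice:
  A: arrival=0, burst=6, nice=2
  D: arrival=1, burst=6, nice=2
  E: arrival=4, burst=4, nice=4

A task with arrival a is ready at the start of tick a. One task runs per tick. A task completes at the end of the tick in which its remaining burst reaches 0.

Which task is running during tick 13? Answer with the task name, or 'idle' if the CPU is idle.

t=0: vr[A=0] → run A
t=1: vr[A=1024/655 D=1024/655] → run A
t=2: vr[A=2048/655 D=1024/655] → run D
t=3: vr[A=2048/655 D=2048/655] → run A
t=4: vr[A=3072/655 D=2048/655 E=2048/655] → run D
t=5: vr[A=3072/655 D=3072/655 E=2048/655] → run E
t=6: vr[A=3072/655 D=3072/655 E=1537024/277065] → run A
t=7: vr[A=4096/655 D=3072/655 E=1537024/277065] → run D
t=8: vr[A=4096/655 D=4096/655 E=1537024/277065] → run E
t=9: vr[A=4096/655 D=4096/655 E=2207744/277065] → run A
t=10: vr[A=1024/131 D=4096/655 E=2207744/277065] → run D
t=11: vr[A=1024/131 D=1024/131 E=2207744/277065] → run A
t=12: vr[D=1024/131 E=2207744/277065] → run D
t=13: vr[D=6144/655 E=2207744/277065] → run E
t=14: vr[D=6144/655 E=959488/92355] → run D
t=15: vr[E=959488/92355] → run E
t=16: (idle)
t=17: (idle)
t=18: (idle)
t=19: (idle)

running at tick 13 = E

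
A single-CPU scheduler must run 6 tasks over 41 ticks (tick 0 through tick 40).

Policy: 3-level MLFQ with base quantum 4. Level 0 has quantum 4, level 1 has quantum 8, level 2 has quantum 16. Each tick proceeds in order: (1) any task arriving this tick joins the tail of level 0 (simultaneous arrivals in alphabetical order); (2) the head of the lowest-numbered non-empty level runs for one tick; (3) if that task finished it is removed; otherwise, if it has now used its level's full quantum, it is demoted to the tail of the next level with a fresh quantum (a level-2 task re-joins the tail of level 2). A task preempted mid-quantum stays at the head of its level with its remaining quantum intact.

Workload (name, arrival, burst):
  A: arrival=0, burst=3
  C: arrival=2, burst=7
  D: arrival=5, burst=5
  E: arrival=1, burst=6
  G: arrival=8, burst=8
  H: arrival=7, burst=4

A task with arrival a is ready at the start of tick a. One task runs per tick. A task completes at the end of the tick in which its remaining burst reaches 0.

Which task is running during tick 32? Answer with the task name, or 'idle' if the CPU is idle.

running at tick 32 = G

t=0: L0/L1/L2 = A/-/- → run A
t=1: L0/L1/L2 = AE/-/- → run A
t=2: L0/L1/L2 = AEC/-/- → run A
t=3: L0/L1/L2 = EC/-/- → run E
t=4: L0/L1/L2 = EC/-/- → run E
t=5: L0/L1/L2 = ECD/-/- → run E
t=6: L0/L1/L2 = ECD/-/- → run E
t=7: L0/L1/L2 = CDH/E/- → run C
t=8: L0/L1/L2 = CDHG/E/- → run C
t=9: L0/L1/L2 = CDHG/E/- → run C
t=10: L0/L1/L2 = CDHG/E/- → run C
t=11: L0/L1/L2 = DHG/EC/- → run D
t=12: L0/L1/L2 = DHG/EC/- → run D
t=13: L0/L1/L2 = DHG/EC/- → run D
t=14: L0/L1/L2 = DHG/EC/- → run D
t=15: L0/L1/L2 = HG/ECD/- → run H
t=16: L0/L1/L2 = HG/ECD/- → run H
t=17: L0/L1/L2 = HG/ECD/- → run H
t=18: L0/L1/L2 = HG/ECD/- → run H
t=19: L0/L1/L2 = G/ECD/- → run G
t=20: L0/L1/L2 = G/ECD/- → run G
t=21: L0/L1/L2 = G/ECD/- → run G
t=22: L0/L1/L2 = G/ECD/- → run G
t=23: L0/L1/L2 = -/ECDG/- → run E
t=24: L0/L1/L2 = -/ECDG/- → run E
t=25: L0/L1/L2 = -/CDG/- → run C
t=26: L0/L1/L2 = -/CDG/- → run C
t=27: L0/L1/L2 = -/CDG/- → run C
t=28: L0/L1/L2 = -/DG/- → run D
t=29: L0/L1/L2 = -/G/- → run G
t=30: L0/L1/L2 = -/G/- → run G
t=31: L0/L1/L2 = -/G/- → run G
t=32: L0/L1/L2 = -/G/- → run G
t=33: (idle)
t=34: (idle)
t=35: (idle)
t=36: (idle)
t=37: (idle)
t=38: (idle)
t=39: (idle)
t=40: (idle)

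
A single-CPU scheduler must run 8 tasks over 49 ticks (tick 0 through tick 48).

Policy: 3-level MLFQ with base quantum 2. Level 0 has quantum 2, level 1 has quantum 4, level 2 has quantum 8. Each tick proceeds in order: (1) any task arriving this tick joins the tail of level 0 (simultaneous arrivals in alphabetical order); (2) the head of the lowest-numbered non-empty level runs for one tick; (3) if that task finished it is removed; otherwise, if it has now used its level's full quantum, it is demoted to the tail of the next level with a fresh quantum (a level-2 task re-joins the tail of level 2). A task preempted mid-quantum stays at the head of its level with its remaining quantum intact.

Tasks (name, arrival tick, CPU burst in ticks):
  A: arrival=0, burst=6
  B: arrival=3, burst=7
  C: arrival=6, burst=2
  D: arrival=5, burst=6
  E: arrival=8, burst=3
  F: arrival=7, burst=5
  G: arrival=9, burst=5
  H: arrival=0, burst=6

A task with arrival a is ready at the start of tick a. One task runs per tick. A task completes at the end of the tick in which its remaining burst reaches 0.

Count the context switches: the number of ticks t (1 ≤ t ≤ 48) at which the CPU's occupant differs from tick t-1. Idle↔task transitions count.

t=0: L0/L1/L2 = AH/-/- → run A
t=1: L0/L1/L2 = AH/-/- → run A
t=2: L0/L1/L2 = H/A/- → run H
t=3: L0/L1/L2 = HB/A/- → run H
t=4: L0/L1/L2 = B/AH/- → run B
t=5: L0/L1/L2 = BD/AH/- → run B
t=6: L0/L1/L2 = DC/AHB/- → run D
t=7: L0/L1/L2 = DCF/AHB/- → run D
t=8: L0/L1/L2 = CFE/AHBD/- → run C
t=9: L0/L1/L2 = CFEG/AHBD/- → run C
t=10: L0/L1/L2 = FEG/AHBD/- → run F
t=11: L0/L1/L2 = FEG/AHBD/- → run F
t=12: L0/L1/L2 = EG/AHBDF/- → run E
t=13: L0/L1/L2 = EG/AHBDF/- → run E
t=14: L0/L1/L2 = G/AHBDFE/- → run G
t=15: L0/L1/L2 = G/AHBDFE/- → run G
t=16: L0/L1/L2 = -/AHBDFEG/- → run A
t=17: L0/L1/L2 = -/AHBDFEG/- → run A
t=18: L0/L1/L2 = -/AHBDFEG/- → run A
t=19: L0/L1/L2 = -/AHBDFEG/- → run A
t=20: L0/L1/L2 = -/HBDFEG/- → run H
t=21: L0/L1/L2 = -/HBDFEG/- → run H
t=22: L0/L1/L2 = -/HBDFEG/- → run H
t=23: L0/L1/L2 = -/HBDFEG/- → run H
t=24: L0/L1/L2 = -/BDFEG/- → run B
t=25: L0/L1/L2 = -/BDFEG/- → run B
t=26: L0/L1/L2 = -/BDFEG/- → run B
t=27: L0/L1/L2 = -/BDFEG/- → run B
t=28: L0/L1/L2 = -/DFEG/B → run D
t=29: L0/L1/L2 = -/DFEG/B → run D
t=30: L0/L1/L2 = -/DFEG/B → run D
t=31: L0/L1/L2 = -/DFEG/B → run D
t=32: L0/L1/L2 = -/FEG/B → run F
t=33: L0/L1/L2 = -/FEG/B → run F
t=34: L0/L1/L2 = -/FEG/B → run F
t=35: L0/L1/L2 = -/EG/B → run E
t=36: L0/L1/L2 = -/G/B → run G
t=37: L0/L1/L2 = -/G/B → run G
t=38: L0/L1/L2 = -/G/B → run G
t=39: L0/L1/L2 = -/-/B → run B
t=40: (idle)
t=41: (idle)
t=42: (idle)
t=43: (idle)
t=44: (idle)
t=45: (idle)
t=46: (idle)
t=47: (idle)
t=48: (idle)

context switches = 16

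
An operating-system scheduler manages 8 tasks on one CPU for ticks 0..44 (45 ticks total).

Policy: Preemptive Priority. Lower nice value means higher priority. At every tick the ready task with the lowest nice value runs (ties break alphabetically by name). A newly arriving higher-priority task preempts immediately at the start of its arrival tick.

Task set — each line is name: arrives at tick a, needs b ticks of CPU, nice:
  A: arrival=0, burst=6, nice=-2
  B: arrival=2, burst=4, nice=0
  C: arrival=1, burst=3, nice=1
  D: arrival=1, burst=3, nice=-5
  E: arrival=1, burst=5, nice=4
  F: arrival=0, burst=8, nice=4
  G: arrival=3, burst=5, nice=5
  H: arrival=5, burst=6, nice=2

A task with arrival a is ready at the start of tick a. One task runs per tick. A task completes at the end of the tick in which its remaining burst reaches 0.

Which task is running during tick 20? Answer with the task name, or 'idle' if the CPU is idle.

t=0: ready={A,F} → run A
t=1: ready={A,C,D,E,F} → run D
t=2: ready={A,B,C,D,E,F} → run D
t=3: ready={A,B,C,D,E,F,G} → run D
t=4: ready={A,B,C,E,F,G} → run A
t=5: ready={A,B,C,E,F,G,H} → run A
t=6: ready={A,B,C,E,F,G,H} → run A
t=7: ready={A,B,C,E,F,G,H} → run A
t=8: ready={A,B,C,E,F,G,H} → run A
t=9: ready={B,C,E,F,G,H} → run B
t=10: ready={B,C,E,F,G,H} → run B
t=11: ready={B,C,E,F,G,H} → run B
t=12: ready={B,C,E,F,G,H} → run B
t=13: ready={C,E,F,G,H} → run C
t=14: ready={C,E,F,G,H} → run C
t=15: ready={C,E,F,G,H} → run C
t=16: ready={E,F,G,H} → run H
t=17: ready={E,F,G,H} → run H
t=18: ready={E,F,G,H} → run H
t=19: ready={E,F,G,H} → run H
t=20: ready={E,F,G,H} → run H
t=21: ready={E,F,G,H} → run H
t=22: ready={E,F,G} → run E
t=23: ready={E,F,G} → run E
t=24: ready={E,F,G} → run E
t=25: ready={E,F,G} → run E
t=26: ready={E,F,G} → run E
t=27: ready={F,G} → run F
t=28: ready={F,G} → run F
t=29: ready={F,G} → run F
t=30: ready={F,G} → run F
t=31: ready={F,G} → run F
t=32: ready={F,G} → run F
t=33: ready={F,G} → run F
t=34: ready={F,G} → run F
t=35: ready={G} → run G
t=36: ready={G} → run G
t=37: ready={G} → run G
t=38: ready={G} → run G
t=39: ready={G} → run G
t=40: (idle)
t=41: (idle)
t=42: (idle)
t=43: (idle)
t=44: (idle)

running at tick 20 = H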